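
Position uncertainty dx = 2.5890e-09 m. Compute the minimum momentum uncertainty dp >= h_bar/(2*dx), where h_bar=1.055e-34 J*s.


dp = h_bar / (2 * dx)
= 1.055e-34 / (2 * 2.5890e-09)
= 1.055e-34 / 5.1780e-09
= 2.0375e-26 kg*m/s

2.0375e-26


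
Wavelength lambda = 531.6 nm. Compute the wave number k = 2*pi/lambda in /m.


k = 2 * pi / lambda
= 6.2832 / (531.6e-9)
= 6.2832 / 5.3160e-07
= 1.1819e+07 /m

1.1819e+07


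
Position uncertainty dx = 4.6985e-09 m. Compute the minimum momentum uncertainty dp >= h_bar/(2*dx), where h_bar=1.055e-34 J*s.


dp = h_bar / (2 * dx)
= 1.055e-34 / (2 * 4.6985e-09)
= 1.055e-34 / 9.3970e-09
= 1.1227e-26 kg*m/s

1.1227e-26


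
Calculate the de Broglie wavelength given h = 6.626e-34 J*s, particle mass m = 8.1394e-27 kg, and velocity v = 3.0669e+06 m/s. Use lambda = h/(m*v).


lambda = h / (m * v)
= 6.626e-34 / (8.1394e-27 * 3.0669e+06)
= 6.626e-34 / 2.4963e-20
= 2.6544e-14 m

2.6544e-14


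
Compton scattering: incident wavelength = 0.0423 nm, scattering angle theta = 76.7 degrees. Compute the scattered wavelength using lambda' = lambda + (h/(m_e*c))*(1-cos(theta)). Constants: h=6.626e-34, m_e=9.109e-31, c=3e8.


Compton wavelength: h/(m_e*c) = 2.4247e-12 m
d_lambda = 2.4247e-12 * (1 - cos(76.7 deg))
= 2.4247e-12 * 0.76995
= 1.8669e-12 m = 0.001867 nm
lambda' = 0.0423 + 0.001867
= 0.044167 nm

0.044167


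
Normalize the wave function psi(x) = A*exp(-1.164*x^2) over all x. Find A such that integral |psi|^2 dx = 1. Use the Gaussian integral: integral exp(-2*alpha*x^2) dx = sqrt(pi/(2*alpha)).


integral |psi|^2 dx = A^2 * sqrt(pi/(2*alpha)) = 1
A^2 = sqrt(2*alpha/pi)
= sqrt(2 * 1.164 / pi)
= 0.860828
A = sqrt(0.860828)
= 0.9278

0.9278


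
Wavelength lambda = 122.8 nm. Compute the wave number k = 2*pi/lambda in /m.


k = 2 * pi / lambda
= 6.2832 / (122.8e-9)
= 6.2832 / 1.2280e-07
= 5.1166e+07 /m

5.1166e+07


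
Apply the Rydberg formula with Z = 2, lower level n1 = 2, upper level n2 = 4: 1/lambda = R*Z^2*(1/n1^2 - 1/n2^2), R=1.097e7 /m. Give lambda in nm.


1/lambda = R * Z^2 * (1/n1^2 - 1/n2^2)
= 1.097e7 * 2^2 * (1/2^2 - 1/4^2)
= 1.097e7 * 4 * (0.25 - 0.0625)
= 8.2275e+06 /m
lambda = 1 / 8.2275e+06
= 121.5436 nm

121.5436


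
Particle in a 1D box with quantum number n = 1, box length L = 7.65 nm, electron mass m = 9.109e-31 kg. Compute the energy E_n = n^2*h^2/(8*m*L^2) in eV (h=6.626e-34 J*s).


E = n^2 * h^2 / (8 * m * L^2)
= 1^2 * (6.626e-34)^2 / (8 * 9.109e-31 * (7.65e-9)^2)
= 1 * 4.3904e-67 / (8 * 9.109e-31 * 5.8523e-17)
= 1.0295e-21 J
= 0.0064 eV

0.0064


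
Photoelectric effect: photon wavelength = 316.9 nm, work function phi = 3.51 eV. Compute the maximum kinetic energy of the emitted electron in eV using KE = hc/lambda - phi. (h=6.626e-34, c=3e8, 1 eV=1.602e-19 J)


E_photon = hc / lambda
= (6.626e-34)(3e8) / (316.9e-9)
= 6.2726e-19 J
= 3.9155 eV
KE = E_photon - phi
= 3.9155 - 3.51
= 0.4055 eV

0.4055


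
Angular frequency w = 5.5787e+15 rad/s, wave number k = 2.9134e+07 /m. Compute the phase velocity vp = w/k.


vp = w / k
= 5.5787e+15 / 2.9134e+07
= 1.9148e+08 m/s

1.9148e+08


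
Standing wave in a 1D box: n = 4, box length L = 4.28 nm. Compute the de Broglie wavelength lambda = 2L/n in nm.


lambda = 2L / n
= 2 * 4.28 / 4
= 8.56 / 4
= 2.14 nm

2.14


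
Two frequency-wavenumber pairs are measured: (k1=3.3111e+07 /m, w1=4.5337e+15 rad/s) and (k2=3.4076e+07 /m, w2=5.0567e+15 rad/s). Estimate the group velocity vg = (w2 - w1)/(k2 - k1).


vg = (w2 - w1) / (k2 - k1)
= (5.0567e+15 - 4.5337e+15) / (3.4076e+07 - 3.3111e+07)
= 5.2300e+14 / 9.6500e+05
= 5.4197e+08 m/s

5.4197e+08


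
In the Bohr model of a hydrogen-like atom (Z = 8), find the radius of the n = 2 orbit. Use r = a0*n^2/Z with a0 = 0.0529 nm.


r = a0 * n^2 / Z
= 0.0529 * 2^2 / 8
= 0.0529 * 4 / 8
= 0.0265 nm

0.0265


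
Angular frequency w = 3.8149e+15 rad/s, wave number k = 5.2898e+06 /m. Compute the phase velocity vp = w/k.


vp = w / k
= 3.8149e+15 / 5.2898e+06
= 7.2118e+08 m/s

7.2118e+08


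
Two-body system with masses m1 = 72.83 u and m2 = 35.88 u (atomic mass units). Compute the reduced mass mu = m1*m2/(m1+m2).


mu = m1 * m2 / (m1 + m2)
= 72.83 * 35.88 / (72.83 + 35.88)
= 2613.1404 / 108.71
= 24.0377 u

24.0377


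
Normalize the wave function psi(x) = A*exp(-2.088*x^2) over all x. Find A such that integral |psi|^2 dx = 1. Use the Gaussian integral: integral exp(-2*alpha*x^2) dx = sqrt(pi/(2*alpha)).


integral |psi|^2 dx = A^2 * sqrt(pi/(2*alpha)) = 1
A^2 = sqrt(2*alpha/pi)
= sqrt(2 * 2.088 / pi)
= 1.152936
A = sqrt(1.152936)
= 1.0737

1.0737


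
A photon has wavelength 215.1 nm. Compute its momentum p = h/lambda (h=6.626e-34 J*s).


p = h / lambda
= 6.626e-34 / (215.1e-9)
= 6.626e-34 / 2.1510e-07
= 3.0804e-27 kg*m/s

3.0804e-27


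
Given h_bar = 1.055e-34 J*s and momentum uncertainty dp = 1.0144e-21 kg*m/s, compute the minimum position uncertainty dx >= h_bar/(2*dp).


dx = h_bar / (2 * dp)
= 1.055e-34 / (2 * 1.0144e-21)
= 1.055e-34 / 2.0288e-21
= 5.2001e-14 m

5.2001e-14


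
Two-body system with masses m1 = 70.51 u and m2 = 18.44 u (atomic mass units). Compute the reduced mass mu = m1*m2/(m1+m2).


mu = m1 * m2 / (m1 + m2)
= 70.51 * 18.44 / (70.51 + 18.44)
= 1300.2044 / 88.95
= 14.6173 u

14.6173


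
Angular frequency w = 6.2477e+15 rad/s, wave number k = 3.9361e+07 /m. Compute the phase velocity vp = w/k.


vp = w / k
= 6.2477e+15 / 3.9361e+07
= 1.5873e+08 m/s

1.5873e+08


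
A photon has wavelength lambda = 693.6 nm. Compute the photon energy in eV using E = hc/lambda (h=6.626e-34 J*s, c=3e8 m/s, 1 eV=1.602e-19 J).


E = hc / lambda
= (6.626e-34)(3e8) / (693.6e-9)
= 1.9878e-25 / 6.9360e-07
= 2.8659e-19 J
Converting to eV: 2.8659e-19 / 1.602e-19
= 1.789 eV

1.789


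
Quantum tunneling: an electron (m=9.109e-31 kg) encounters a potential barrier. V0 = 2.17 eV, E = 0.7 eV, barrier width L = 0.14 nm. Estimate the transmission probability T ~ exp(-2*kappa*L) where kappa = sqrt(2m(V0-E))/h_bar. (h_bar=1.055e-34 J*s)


V0 - E = 1.47 eV = 2.3549e-19 J
kappa = sqrt(2 * m * (V0-E)) / h_bar
= sqrt(2 * 9.109e-31 * 2.3549e-19) / 1.055e-34
= 6.2085e+09 /m
2*kappa*L = 2 * 6.2085e+09 * 0.14e-9
= 1.7384
T = exp(-1.7384) = 1.758042e-01

1.758042e-01


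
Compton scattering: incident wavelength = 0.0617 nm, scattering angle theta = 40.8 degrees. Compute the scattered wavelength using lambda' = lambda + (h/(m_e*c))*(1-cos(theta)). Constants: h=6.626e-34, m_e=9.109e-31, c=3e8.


Compton wavelength: h/(m_e*c) = 2.4247e-12 m
d_lambda = 2.4247e-12 * (1 - cos(40.8 deg))
= 2.4247e-12 * 0.243005
= 5.8922e-13 m = 0.000589 nm
lambda' = 0.0617 + 0.000589
= 0.062289 nm

0.062289


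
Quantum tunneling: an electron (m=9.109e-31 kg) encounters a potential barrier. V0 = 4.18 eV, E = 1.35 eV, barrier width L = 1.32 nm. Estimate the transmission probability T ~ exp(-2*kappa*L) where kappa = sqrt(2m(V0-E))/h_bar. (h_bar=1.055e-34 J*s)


V0 - E = 2.83 eV = 4.5337e-19 J
kappa = sqrt(2 * m * (V0-E)) / h_bar
= sqrt(2 * 9.109e-31 * 4.5337e-19) / 1.055e-34
= 8.6143e+09 /m
2*kappa*L = 2 * 8.6143e+09 * 1.32e-9
= 22.7419
T = exp(-22.7419) = 1.328399e-10

1.328399e-10


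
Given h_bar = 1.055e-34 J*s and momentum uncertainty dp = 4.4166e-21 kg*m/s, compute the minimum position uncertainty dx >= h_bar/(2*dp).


dx = h_bar / (2 * dp)
= 1.055e-34 / (2 * 4.4166e-21)
= 1.055e-34 / 8.8332e-21
= 1.1944e-14 m

1.1944e-14


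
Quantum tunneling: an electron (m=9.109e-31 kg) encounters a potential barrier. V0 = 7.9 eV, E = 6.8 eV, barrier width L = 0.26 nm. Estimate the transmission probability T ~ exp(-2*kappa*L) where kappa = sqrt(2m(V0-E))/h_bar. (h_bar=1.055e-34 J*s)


V0 - E = 1.1 eV = 1.7622e-19 J
kappa = sqrt(2 * m * (V0-E)) / h_bar
= sqrt(2 * 9.109e-31 * 1.7622e-19) / 1.055e-34
= 5.3706e+09 /m
2*kappa*L = 2 * 5.3706e+09 * 0.26e-9
= 2.7927
T = exp(-2.7927) = 6.125381e-02

6.125381e-02


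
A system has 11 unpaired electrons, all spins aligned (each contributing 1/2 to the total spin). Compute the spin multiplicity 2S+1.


Total spin S = N * (1/2) = 11 * 0.5 = 5.5
Spin multiplicity = 2S + 1
= 2 * 5.5 + 1
= 12

12


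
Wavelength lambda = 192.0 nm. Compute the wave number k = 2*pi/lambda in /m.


k = 2 * pi / lambda
= 6.2832 / (192.0e-9)
= 6.2832 / 1.9200e-07
= 3.2725e+07 /m

3.2725e+07


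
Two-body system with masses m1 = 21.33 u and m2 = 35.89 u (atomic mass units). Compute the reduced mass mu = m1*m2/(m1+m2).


mu = m1 * m2 / (m1 + m2)
= 21.33 * 35.89 / (21.33 + 35.89)
= 765.5337 / 57.22
= 13.3788 u

13.3788


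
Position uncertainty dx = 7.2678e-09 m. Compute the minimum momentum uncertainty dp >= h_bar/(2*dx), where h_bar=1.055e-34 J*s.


dp = h_bar / (2 * dx)
= 1.055e-34 / (2 * 7.2678e-09)
= 1.055e-34 / 1.4536e-08
= 7.2580e-27 kg*m/s

7.2580e-27


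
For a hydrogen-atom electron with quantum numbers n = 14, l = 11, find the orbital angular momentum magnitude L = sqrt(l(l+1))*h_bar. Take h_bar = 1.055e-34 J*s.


L = sqrt(l*(l+1)) * h_bar
= sqrt(11 * 12) * 1.055e-34
= sqrt(132) * 1.055e-34
= 11.4891 * 1.055e-34
= 1.2121e-33 J*s

1.2121e-33


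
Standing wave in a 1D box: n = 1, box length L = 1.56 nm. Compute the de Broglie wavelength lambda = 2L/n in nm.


lambda = 2L / n
= 2 * 1.56 / 1
= 3.12 / 1
= 3.12 nm

3.12


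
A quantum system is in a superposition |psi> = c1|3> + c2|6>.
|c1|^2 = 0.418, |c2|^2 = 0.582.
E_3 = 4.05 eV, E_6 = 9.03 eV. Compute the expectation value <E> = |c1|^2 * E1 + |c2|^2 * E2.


<E> = |c1|^2 * E1 + |c2|^2 * E2
= 0.418 * 4.05 + 0.582 * 9.03
= 1.6929 + 5.2555
= 6.9484 eV

6.9484


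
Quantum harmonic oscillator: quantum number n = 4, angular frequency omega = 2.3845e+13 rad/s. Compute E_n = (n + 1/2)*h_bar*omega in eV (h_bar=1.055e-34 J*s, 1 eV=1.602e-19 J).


E = (n + 1/2) * h_bar * omega
= (4 + 0.5) * 1.055e-34 * 2.3845e+13
= 4.5 * 2.5156e-21
= 1.1320e-20 J
= 0.0707 eV

0.0707


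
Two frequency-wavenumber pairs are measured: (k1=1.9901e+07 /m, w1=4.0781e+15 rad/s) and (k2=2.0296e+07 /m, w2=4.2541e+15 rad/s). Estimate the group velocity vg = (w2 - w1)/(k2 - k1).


vg = (w2 - w1) / (k2 - k1)
= (4.2541e+15 - 4.0781e+15) / (2.0296e+07 - 1.9901e+07)
= 1.7600e+14 / 3.9500e+05
= 4.4557e+08 m/s

4.4557e+08


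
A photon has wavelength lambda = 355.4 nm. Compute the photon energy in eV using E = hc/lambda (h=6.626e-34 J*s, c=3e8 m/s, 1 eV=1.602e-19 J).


E = hc / lambda
= (6.626e-34)(3e8) / (355.4e-9)
= 1.9878e-25 / 3.5540e-07
= 5.5931e-19 J
Converting to eV: 5.5931e-19 / 1.602e-19
= 3.4913 eV

3.4913


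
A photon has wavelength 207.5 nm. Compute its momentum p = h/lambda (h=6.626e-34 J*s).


p = h / lambda
= 6.626e-34 / (207.5e-9)
= 6.626e-34 / 2.0750e-07
= 3.1933e-27 kg*m/s

3.1933e-27


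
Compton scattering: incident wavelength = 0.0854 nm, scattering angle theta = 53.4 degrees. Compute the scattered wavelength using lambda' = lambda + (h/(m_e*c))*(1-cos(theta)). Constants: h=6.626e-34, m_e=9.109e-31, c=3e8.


Compton wavelength: h/(m_e*c) = 2.4247e-12 m
d_lambda = 2.4247e-12 * (1 - cos(53.4 deg))
= 2.4247e-12 * 0.403775
= 9.7904e-13 m = 0.000979 nm
lambda' = 0.0854 + 0.000979
= 0.086379 nm

0.086379


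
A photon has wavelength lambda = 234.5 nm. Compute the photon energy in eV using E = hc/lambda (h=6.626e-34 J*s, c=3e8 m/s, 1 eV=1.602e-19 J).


E = hc / lambda
= (6.626e-34)(3e8) / (234.5e-9)
= 1.9878e-25 / 2.3450e-07
= 8.4768e-19 J
Converting to eV: 8.4768e-19 / 1.602e-19
= 5.2914 eV

5.2914


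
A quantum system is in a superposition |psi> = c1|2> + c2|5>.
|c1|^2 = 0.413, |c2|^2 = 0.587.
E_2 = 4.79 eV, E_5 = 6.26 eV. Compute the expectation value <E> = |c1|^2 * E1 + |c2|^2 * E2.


<E> = |c1|^2 * E1 + |c2|^2 * E2
= 0.413 * 4.79 + 0.587 * 6.26
= 1.9783 + 3.6746
= 5.6529 eV

5.6529


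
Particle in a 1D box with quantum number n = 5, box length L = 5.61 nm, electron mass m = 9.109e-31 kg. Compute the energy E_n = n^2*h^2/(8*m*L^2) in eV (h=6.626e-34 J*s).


E = n^2 * h^2 / (8 * m * L^2)
= 5^2 * (6.626e-34)^2 / (8 * 9.109e-31 * (5.61e-9)^2)
= 25 * 4.3904e-67 / (8 * 9.109e-31 * 3.1472e-17)
= 4.7858e-20 J
= 0.2987 eV

0.2987


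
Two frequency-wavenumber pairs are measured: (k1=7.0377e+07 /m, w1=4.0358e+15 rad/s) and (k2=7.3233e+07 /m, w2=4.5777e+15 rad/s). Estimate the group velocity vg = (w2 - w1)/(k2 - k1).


vg = (w2 - w1) / (k2 - k1)
= (4.5777e+15 - 4.0358e+15) / (7.3233e+07 - 7.0377e+07)
= 5.4190e+14 / 2.8560e+06
= 1.8974e+08 m/s

1.8974e+08


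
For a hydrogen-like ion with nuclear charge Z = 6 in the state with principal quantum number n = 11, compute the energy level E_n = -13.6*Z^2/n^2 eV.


E_n = -13.6 * Z^2 / n^2
= -13.6 * 6^2 / 11^2
= -13.6 * 36 / 121
= -4.0463 eV

-4.0463


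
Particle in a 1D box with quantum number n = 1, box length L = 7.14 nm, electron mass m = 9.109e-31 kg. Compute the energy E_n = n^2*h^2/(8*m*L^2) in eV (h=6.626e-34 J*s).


E = n^2 * h^2 / (8 * m * L^2)
= 1^2 * (6.626e-34)^2 / (8 * 9.109e-31 * (7.14e-9)^2)
= 1 * 4.3904e-67 / (8 * 9.109e-31 * 5.0980e-17)
= 1.1818e-21 J
= 0.0074 eV

0.0074


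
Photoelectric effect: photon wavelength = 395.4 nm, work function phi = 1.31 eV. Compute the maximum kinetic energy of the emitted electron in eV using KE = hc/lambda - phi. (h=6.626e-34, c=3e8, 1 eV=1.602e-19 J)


E_photon = hc / lambda
= (6.626e-34)(3e8) / (395.4e-9)
= 5.0273e-19 J
= 3.1381 eV
KE = E_photon - phi
= 3.1381 - 1.31
= 1.8281 eV

1.8281


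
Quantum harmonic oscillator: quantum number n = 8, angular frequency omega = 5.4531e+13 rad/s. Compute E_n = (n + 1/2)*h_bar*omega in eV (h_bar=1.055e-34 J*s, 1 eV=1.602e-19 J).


E = (n + 1/2) * h_bar * omega
= (8 + 0.5) * 1.055e-34 * 5.4531e+13
= 8.5 * 5.7530e-21
= 4.8901e-20 J
= 0.3052 eV

0.3052


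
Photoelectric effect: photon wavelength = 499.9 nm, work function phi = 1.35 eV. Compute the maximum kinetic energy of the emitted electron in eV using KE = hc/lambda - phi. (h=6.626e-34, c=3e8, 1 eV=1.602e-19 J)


E_photon = hc / lambda
= (6.626e-34)(3e8) / (499.9e-9)
= 3.9764e-19 J
= 2.4821 eV
KE = E_photon - phi
= 2.4821 - 1.35
= 1.1321 eV

1.1321


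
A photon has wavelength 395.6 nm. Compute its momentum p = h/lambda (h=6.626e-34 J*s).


p = h / lambda
= 6.626e-34 / (395.6e-9)
= 6.626e-34 / 3.9560e-07
= 1.6749e-27 kg*m/s

1.6749e-27


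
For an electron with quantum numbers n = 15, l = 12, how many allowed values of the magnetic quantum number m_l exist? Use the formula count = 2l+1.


m_l ranges from -l to +l in integer steps
So m_l goes from -12 to +12
Count = 2l + 1 = 2*12 + 1
= 25

25


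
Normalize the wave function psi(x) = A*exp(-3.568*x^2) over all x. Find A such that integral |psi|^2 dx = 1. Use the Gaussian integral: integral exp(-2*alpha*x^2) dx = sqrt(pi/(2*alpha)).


integral |psi|^2 dx = A^2 * sqrt(pi/(2*alpha)) = 1
A^2 = sqrt(2*alpha/pi)
= sqrt(2 * 3.568 / pi)
= 1.507136
A = sqrt(1.507136)
= 1.2277

1.2277


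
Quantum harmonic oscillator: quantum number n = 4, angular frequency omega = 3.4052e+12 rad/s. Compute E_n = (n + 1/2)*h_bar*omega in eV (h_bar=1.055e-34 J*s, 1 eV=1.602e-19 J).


E = (n + 1/2) * h_bar * omega
= (4 + 0.5) * 1.055e-34 * 3.4052e+12
= 4.5 * 3.5925e-22
= 1.6166e-21 J
= 0.0101 eV

0.0101


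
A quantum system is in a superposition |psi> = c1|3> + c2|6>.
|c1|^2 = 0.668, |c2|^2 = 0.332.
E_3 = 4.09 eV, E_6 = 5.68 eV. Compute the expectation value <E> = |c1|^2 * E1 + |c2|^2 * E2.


<E> = |c1|^2 * E1 + |c2|^2 * E2
= 0.668 * 4.09 + 0.332 * 5.68
= 2.7321 + 1.8858
= 4.6179 eV

4.6179


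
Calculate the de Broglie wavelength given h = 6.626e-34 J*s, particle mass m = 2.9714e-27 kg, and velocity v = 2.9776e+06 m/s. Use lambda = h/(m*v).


lambda = h / (m * v)
= 6.626e-34 / (2.9714e-27 * 2.9776e+06)
= 6.626e-34 / 8.8476e-21
= 7.4890e-14 m

7.4890e-14


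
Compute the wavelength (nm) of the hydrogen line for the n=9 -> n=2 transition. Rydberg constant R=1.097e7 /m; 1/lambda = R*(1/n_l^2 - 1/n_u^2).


1/lambda = R * (1/n_l^2 - 1/n_u^2)
= 1.097e7 * (1/2^2 - 1/9^2)
= 1.097e7 * (0.25 - 0.012346)
= 1.097e7 * 0.237654
= 2.6071e+06 /m
lambda = 1 / 2.6071e+06 = 383.5727 nm

383.5727


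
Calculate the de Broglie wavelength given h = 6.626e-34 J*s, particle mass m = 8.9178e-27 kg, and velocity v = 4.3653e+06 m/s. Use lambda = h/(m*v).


lambda = h / (m * v)
= 6.626e-34 / (8.9178e-27 * 4.3653e+06)
= 6.626e-34 / 3.8929e-20
= 1.7021e-14 m

1.7021e-14


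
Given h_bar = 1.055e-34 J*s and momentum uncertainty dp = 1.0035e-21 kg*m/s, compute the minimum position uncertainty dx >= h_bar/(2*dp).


dx = h_bar / (2 * dp)
= 1.055e-34 / (2 * 1.0035e-21)
= 1.055e-34 / 2.0070e-21
= 5.2566e-14 m

5.2566e-14


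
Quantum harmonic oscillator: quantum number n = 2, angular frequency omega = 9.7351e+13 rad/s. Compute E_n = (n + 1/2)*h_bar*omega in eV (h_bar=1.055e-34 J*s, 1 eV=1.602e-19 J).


E = (n + 1/2) * h_bar * omega
= (2 + 0.5) * 1.055e-34 * 9.7351e+13
= 2.5 * 1.0271e-20
= 2.5676e-20 J
= 0.1603 eV

0.1603


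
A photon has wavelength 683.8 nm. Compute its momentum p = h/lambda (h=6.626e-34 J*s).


p = h / lambda
= 6.626e-34 / (683.8e-9)
= 6.626e-34 / 6.8380e-07
= 9.6900e-28 kg*m/s

9.6900e-28


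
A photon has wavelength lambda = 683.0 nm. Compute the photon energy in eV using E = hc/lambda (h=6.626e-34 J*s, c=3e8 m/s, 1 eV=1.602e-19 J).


E = hc / lambda
= (6.626e-34)(3e8) / (683.0e-9)
= 1.9878e-25 / 6.8300e-07
= 2.9104e-19 J
Converting to eV: 2.9104e-19 / 1.602e-19
= 1.8167 eV

1.8167


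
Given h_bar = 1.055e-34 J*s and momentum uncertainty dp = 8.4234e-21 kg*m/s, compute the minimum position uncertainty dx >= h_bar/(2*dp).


dx = h_bar / (2 * dp)
= 1.055e-34 / (2 * 8.4234e-21)
= 1.055e-34 / 1.6847e-20
= 6.2623e-15 m

6.2623e-15


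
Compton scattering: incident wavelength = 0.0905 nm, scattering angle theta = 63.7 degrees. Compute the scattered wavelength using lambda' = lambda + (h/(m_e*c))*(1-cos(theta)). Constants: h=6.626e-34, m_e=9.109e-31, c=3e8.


Compton wavelength: h/(m_e*c) = 2.4247e-12 m
d_lambda = 2.4247e-12 * (1 - cos(63.7 deg))
= 2.4247e-12 * 0.556929
= 1.3504e-12 m = 0.00135 nm
lambda' = 0.0905 + 0.00135
= 0.09185 nm

0.09185


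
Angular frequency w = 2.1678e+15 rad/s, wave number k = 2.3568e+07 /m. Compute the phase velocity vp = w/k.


vp = w / k
= 2.1678e+15 / 2.3568e+07
= 9.1981e+07 m/s

9.1981e+07


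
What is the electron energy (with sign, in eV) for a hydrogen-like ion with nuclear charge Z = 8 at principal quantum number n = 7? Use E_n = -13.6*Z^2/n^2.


E_n = -13.6 * Z^2 / n^2
= -13.6 * 8^2 / 7^2
= -13.6 * 64 / 49
= -17.7633 eV

-17.7633


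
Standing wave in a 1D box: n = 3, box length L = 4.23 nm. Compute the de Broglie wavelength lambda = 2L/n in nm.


lambda = 2L / n
= 2 * 4.23 / 3
= 8.46 / 3
= 2.82 nm

2.82


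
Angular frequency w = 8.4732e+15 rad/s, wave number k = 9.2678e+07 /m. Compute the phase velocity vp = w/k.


vp = w / k
= 8.4732e+15 / 9.2678e+07
= 9.1426e+07 m/s

9.1426e+07


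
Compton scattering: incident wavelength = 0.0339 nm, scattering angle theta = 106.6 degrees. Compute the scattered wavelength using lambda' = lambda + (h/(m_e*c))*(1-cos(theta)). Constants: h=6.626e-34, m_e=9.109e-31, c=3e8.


Compton wavelength: h/(m_e*c) = 2.4247e-12 m
d_lambda = 2.4247e-12 * (1 - cos(106.6 deg))
= 2.4247e-12 * 1.285688
= 3.1174e-12 m = 0.003117 nm
lambda' = 0.0339 + 0.003117
= 0.037017 nm

0.037017


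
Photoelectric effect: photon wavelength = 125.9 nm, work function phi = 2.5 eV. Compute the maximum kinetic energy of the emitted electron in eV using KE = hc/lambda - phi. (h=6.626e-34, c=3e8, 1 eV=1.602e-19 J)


E_photon = hc / lambda
= (6.626e-34)(3e8) / (125.9e-9)
= 1.5789e-18 J
= 9.8556 eV
KE = E_photon - phi
= 9.8556 - 2.5
= 7.3556 eV

7.3556


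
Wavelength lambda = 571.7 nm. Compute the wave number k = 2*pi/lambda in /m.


k = 2 * pi / lambda
= 6.2832 / (571.7e-9)
= 6.2832 / 5.7170e-07
= 1.0990e+07 /m

1.0990e+07


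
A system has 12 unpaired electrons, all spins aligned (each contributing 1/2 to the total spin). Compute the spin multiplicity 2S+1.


Total spin S = N * (1/2) = 12 * 0.5 = 6.0
Spin multiplicity = 2S + 1
= 2 * 6.0 + 1
= 13

13


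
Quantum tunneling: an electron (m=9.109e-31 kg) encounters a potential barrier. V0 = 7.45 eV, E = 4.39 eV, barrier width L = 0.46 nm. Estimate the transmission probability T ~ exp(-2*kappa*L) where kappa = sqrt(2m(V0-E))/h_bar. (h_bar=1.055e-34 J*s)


V0 - E = 3.06 eV = 4.9021e-19 J
kappa = sqrt(2 * m * (V0-E)) / h_bar
= sqrt(2 * 9.109e-31 * 4.9021e-19) / 1.055e-34
= 8.9576e+09 /m
2*kappa*L = 2 * 8.9576e+09 * 0.46e-9
= 8.241
T = exp(-8.241) = 2.636316e-04

2.636316e-04


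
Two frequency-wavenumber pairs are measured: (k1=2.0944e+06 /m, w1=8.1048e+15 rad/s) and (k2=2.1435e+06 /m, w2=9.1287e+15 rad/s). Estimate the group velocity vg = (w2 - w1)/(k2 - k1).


vg = (w2 - w1) / (k2 - k1)
= (9.1287e+15 - 8.1048e+15) / (2.1435e+06 - 2.0944e+06)
= 1.0239e+15 / 4.9100e+04
= 2.0853e+10 m/s

2.0853e+10


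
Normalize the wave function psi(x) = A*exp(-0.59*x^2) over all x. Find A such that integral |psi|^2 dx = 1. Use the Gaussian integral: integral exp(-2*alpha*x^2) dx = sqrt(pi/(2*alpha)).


integral |psi|^2 dx = A^2 * sqrt(pi/(2*alpha)) = 1
A^2 = sqrt(2*alpha/pi)
= sqrt(2 * 0.59 / pi)
= 0.612867
A = sqrt(0.612867)
= 0.7829

0.7829


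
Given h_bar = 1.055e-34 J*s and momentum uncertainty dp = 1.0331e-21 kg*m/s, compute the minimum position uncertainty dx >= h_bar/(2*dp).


dx = h_bar / (2 * dp)
= 1.055e-34 / (2 * 1.0331e-21)
= 1.055e-34 / 2.0662e-21
= 5.1060e-14 m

5.1060e-14


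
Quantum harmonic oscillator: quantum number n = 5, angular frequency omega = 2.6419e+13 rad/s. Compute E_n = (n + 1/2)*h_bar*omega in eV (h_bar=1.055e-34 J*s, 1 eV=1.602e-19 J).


E = (n + 1/2) * h_bar * omega
= (5 + 0.5) * 1.055e-34 * 2.6419e+13
= 5.5 * 2.7872e-21
= 1.5330e-20 J
= 0.0957 eV

0.0957


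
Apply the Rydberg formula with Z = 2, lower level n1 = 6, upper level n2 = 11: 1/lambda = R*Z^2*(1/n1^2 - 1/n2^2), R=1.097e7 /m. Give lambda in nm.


1/lambda = R * Z^2 * (1/n1^2 - 1/n2^2)
= 1.097e7 * 2^2 * (1/6^2 - 1/11^2)
= 1.097e7 * 4 * (0.027778 - 0.008264)
= 8.5624e+05 /m
lambda = 1 / 8.5624e+05
= 1167.891 nm

1167.891


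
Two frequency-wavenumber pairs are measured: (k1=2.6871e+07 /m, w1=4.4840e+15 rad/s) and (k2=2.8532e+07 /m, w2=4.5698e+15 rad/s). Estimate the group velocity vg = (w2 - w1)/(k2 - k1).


vg = (w2 - w1) / (k2 - k1)
= (4.5698e+15 - 4.4840e+15) / (2.8532e+07 - 2.6871e+07)
= 8.5800e+13 / 1.6610e+06
= 5.1656e+07 m/s

5.1656e+07


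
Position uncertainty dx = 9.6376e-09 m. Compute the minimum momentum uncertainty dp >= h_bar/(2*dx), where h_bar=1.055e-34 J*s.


dp = h_bar / (2 * dx)
= 1.055e-34 / (2 * 9.6376e-09)
= 1.055e-34 / 1.9275e-08
= 5.4734e-27 kg*m/s

5.4734e-27


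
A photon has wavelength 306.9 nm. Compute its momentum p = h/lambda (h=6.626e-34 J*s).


p = h / lambda
= 6.626e-34 / (306.9e-9)
= 6.626e-34 / 3.0690e-07
= 2.1590e-27 kg*m/s

2.1590e-27


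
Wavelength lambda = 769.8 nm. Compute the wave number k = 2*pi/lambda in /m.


k = 2 * pi / lambda
= 6.2832 / (769.8e-9)
= 6.2832 / 7.6980e-07
= 8.1621e+06 /m

8.1621e+06


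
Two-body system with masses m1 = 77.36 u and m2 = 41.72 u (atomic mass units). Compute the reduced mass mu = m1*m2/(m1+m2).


mu = m1 * m2 / (m1 + m2)
= 77.36 * 41.72 / (77.36 + 41.72)
= 3227.4592 / 119.08
= 27.1033 u

27.1033


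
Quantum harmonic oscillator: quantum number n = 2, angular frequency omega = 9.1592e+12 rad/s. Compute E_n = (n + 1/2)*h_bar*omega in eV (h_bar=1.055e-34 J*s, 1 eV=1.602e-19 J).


E = (n + 1/2) * h_bar * omega
= (2 + 0.5) * 1.055e-34 * 9.1592e+12
= 2.5 * 9.6630e-22
= 2.4157e-21 J
= 0.0151 eV

0.0151


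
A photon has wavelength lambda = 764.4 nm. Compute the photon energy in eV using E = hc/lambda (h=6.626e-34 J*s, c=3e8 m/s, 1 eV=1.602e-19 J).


E = hc / lambda
= (6.626e-34)(3e8) / (764.4e-9)
= 1.9878e-25 / 7.6440e-07
= 2.6005e-19 J
Converting to eV: 2.6005e-19 / 1.602e-19
= 1.6233 eV

1.6233


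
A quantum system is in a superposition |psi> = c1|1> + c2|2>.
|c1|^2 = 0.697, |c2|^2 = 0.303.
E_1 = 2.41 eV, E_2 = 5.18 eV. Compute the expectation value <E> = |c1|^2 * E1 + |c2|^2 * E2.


<E> = |c1|^2 * E1 + |c2|^2 * E2
= 0.697 * 2.41 + 0.303 * 5.18
= 1.6798 + 1.5695
= 3.2493 eV

3.2493


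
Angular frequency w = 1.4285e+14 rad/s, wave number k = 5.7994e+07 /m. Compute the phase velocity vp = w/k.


vp = w / k
= 1.4285e+14 / 5.7994e+07
= 2.4632e+06 m/s

2.4632e+06


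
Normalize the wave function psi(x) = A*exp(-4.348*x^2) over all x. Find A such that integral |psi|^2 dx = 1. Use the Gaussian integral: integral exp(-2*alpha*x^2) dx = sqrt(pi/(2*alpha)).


integral |psi|^2 dx = A^2 * sqrt(pi/(2*alpha)) = 1
A^2 = sqrt(2*alpha/pi)
= sqrt(2 * 4.348 / pi)
= 1.663738
A = sqrt(1.663738)
= 1.2899

1.2899


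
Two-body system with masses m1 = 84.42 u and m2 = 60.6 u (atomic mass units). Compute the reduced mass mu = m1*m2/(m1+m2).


mu = m1 * m2 / (m1 + m2)
= 84.42 * 60.6 / (84.42 + 60.6)
= 5115.852 / 145.02
= 35.2769 u

35.2769


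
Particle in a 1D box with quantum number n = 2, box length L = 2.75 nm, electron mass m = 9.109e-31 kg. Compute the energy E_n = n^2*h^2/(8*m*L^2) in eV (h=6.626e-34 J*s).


E = n^2 * h^2 / (8 * m * L^2)
= 2^2 * (6.626e-34)^2 / (8 * 9.109e-31 * (2.75e-9)^2)
= 4 * 4.3904e-67 / (8 * 9.109e-31 * 7.5625e-18)
= 3.1867e-20 J
= 0.1989 eV

0.1989


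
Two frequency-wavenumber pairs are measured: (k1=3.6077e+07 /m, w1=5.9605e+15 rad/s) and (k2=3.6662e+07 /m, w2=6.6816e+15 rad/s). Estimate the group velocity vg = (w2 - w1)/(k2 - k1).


vg = (w2 - w1) / (k2 - k1)
= (6.6816e+15 - 5.9605e+15) / (3.6662e+07 - 3.6077e+07)
= 7.2110e+14 / 5.8500e+05
= 1.2326e+09 m/s

1.2326e+09


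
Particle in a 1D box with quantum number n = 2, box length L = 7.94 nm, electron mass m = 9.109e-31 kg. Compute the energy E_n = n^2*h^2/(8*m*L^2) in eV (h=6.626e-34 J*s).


E = n^2 * h^2 / (8 * m * L^2)
= 2^2 * (6.626e-34)^2 / (8 * 9.109e-31 * (7.94e-9)^2)
= 4 * 4.3904e-67 / (8 * 9.109e-31 * 6.3044e-17)
= 3.8226e-21 J
= 0.0239 eV

0.0239


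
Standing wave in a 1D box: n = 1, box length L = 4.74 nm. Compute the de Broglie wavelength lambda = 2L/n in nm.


lambda = 2L / n
= 2 * 4.74 / 1
= 9.48 / 1
= 9.48 nm

9.48


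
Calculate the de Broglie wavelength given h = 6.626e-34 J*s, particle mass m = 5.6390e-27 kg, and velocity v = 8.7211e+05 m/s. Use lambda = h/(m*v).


lambda = h / (m * v)
= 6.626e-34 / (5.6390e-27 * 8.7211e+05)
= 6.626e-34 / 4.9178e-21
= 1.3473e-13 m

1.3473e-13


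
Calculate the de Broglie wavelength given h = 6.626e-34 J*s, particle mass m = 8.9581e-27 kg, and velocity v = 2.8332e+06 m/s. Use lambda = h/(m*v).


lambda = h / (m * v)
= 6.626e-34 / (8.9581e-27 * 2.8332e+06)
= 6.626e-34 / 2.5380e-20
= 2.6107e-14 m

2.6107e-14


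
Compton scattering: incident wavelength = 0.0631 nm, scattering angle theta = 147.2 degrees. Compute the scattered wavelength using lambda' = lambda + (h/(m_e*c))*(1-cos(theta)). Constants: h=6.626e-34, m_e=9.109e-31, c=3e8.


Compton wavelength: h/(m_e*c) = 2.4247e-12 m
d_lambda = 2.4247e-12 * (1 - cos(147.2 deg))
= 2.4247e-12 * 1.840567
= 4.4628e-12 m = 0.004463 nm
lambda' = 0.0631 + 0.004463
= 0.067563 nm

0.067563


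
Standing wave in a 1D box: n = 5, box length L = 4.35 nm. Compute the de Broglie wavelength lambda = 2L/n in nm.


lambda = 2L / n
= 2 * 4.35 / 5
= 8.7 / 5
= 1.74 nm

1.74


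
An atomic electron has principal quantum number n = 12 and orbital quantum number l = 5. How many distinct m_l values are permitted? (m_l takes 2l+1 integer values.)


m_l ranges from -l to +l in integer steps
So m_l goes from -5 to +5
Count = 2l + 1 = 2*5 + 1
= 11

11


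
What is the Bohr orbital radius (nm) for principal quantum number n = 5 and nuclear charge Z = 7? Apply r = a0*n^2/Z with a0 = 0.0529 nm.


r = a0 * n^2 / Z
= 0.0529 * 5^2 / 7
= 0.0529 * 25 / 7
= 0.1889 nm

0.1889


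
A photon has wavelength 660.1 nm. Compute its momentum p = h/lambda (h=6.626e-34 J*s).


p = h / lambda
= 6.626e-34 / (660.1e-9)
= 6.626e-34 / 6.6010e-07
= 1.0038e-27 kg*m/s

1.0038e-27


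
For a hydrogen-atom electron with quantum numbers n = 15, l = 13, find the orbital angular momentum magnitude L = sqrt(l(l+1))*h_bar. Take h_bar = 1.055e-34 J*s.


L = sqrt(l*(l+1)) * h_bar
= sqrt(13 * 14) * 1.055e-34
= sqrt(182) * 1.055e-34
= 13.4907 * 1.055e-34
= 1.4233e-33 J*s

1.4233e-33


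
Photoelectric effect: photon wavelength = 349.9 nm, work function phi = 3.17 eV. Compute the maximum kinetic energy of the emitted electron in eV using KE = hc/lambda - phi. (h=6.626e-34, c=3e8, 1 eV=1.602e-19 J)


E_photon = hc / lambda
= (6.626e-34)(3e8) / (349.9e-9)
= 5.6811e-19 J
= 3.5462 eV
KE = E_photon - phi
= 3.5462 - 3.17
= 0.3762 eV

0.3762


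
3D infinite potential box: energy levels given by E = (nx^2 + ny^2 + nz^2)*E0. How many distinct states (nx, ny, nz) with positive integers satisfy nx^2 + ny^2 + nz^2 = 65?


Enumerate all (nx, ny, nz) with nx^2 + ny^2 + nz^2 = 65:
(2,5,6)
(2,6,5)
(5,2,6)
(5,6,2)
(6,2,5)
(6,5,2)
Total degeneracy = 6

6


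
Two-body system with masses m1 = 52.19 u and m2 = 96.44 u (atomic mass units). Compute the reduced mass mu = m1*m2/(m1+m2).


mu = m1 * m2 / (m1 + m2)
= 52.19 * 96.44 / (52.19 + 96.44)
= 5033.2036 / 148.63
= 33.864 u

33.864


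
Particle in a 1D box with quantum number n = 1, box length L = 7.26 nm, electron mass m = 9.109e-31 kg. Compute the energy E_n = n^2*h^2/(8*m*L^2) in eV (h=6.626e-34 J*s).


E = n^2 * h^2 / (8 * m * L^2)
= 1^2 * (6.626e-34)^2 / (8 * 9.109e-31 * (7.26e-9)^2)
= 1 * 4.3904e-67 / (8 * 9.109e-31 * 5.2708e-17)
= 1.1431e-21 J
= 0.0071 eV

0.0071


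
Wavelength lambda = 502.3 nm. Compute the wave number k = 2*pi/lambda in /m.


k = 2 * pi / lambda
= 6.2832 / (502.3e-9)
= 6.2832 / 5.0230e-07
= 1.2509e+07 /m

1.2509e+07


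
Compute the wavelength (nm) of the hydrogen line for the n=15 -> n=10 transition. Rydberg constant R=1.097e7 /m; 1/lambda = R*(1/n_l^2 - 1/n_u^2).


1/lambda = R * (1/n_l^2 - 1/n_u^2)
= 1.097e7 * (1/10^2 - 1/15^2)
= 1.097e7 * (0.01 - 0.004444)
= 1.097e7 * 0.005556
= 6.0944e+04 /m
lambda = 1 / 6.0944e+04 = 16408.3865 nm

16408.3865


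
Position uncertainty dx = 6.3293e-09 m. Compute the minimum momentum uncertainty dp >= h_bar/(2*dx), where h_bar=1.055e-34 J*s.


dp = h_bar / (2 * dx)
= 1.055e-34 / (2 * 6.3293e-09)
= 1.055e-34 / 1.2659e-08
= 8.3343e-27 kg*m/s

8.3343e-27


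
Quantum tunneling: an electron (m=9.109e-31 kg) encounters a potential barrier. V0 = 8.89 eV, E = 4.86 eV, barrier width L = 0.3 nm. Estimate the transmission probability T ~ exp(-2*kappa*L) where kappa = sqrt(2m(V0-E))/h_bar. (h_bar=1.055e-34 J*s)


V0 - E = 4.03 eV = 6.4561e-19 J
kappa = sqrt(2 * m * (V0-E)) / h_bar
= sqrt(2 * 9.109e-31 * 6.4561e-19) / 1.055e-34
= 1.0280e+10 /m
2*kappa*L = 2 * 1.0280e+10 * 0.3e-9
= 6.1678
T = exp(-6.1678) = 2.095763e-03

2.095763e-03


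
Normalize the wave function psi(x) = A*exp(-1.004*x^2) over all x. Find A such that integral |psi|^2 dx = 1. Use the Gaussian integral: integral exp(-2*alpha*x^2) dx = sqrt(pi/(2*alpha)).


integral |psi|^2 dx = A^2 * sqrt(pi/(2*alpha)) = 1
A^2 = sqrt(2*alpha/pi)
= sqrt(2 * 1.004 / pi)
= 0.799479
A = sqrt(0.799479)
= 0.8941

0.8941


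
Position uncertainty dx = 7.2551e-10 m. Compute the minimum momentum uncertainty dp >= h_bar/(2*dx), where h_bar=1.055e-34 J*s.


dp = h_bar / (2 * dx)
= 1.055e-34 / (2 * 7.2551e-10)
= 1.055e-34 / 1.4510e-09
= 7.2707e-26 kg*m/s

7.2707e-26


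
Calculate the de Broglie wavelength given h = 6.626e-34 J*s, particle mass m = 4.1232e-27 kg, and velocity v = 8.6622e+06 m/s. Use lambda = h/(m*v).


lambda = h / (m * v)
= 6.626e-34 / (4.1232e-27 * 8.6622e+06)
= 6.626e-34 / 3.5716e-20
= 1.8552e-14 m

1.8552e-14


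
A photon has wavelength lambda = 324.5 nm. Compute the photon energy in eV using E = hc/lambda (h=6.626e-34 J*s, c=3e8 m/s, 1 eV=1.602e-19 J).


E = hc / lambda
= (6.626e-34)(3e8) / (324.5e-9)
= 1.9878e-25 / 3.2450e-07
= 6.1257e-19 J
Converting to eV: 6.1257e-19 / 1.602e-19
= 3.8238 eV

3.8238


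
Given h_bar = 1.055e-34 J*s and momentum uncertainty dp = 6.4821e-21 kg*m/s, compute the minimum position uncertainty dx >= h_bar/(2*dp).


dx = h_bar / (2 * dp)
= 1.055e-34 / (2 * 6.4821e-21)
= 1.055e-34 / 1.2964e-20
= 8.1378e-15 m

8.1378e-15


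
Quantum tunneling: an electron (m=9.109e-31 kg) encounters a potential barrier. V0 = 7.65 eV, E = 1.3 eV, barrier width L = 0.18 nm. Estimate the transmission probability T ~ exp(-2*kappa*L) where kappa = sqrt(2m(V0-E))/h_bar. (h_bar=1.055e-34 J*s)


V0 - E = 6.35 eV = 1.0173e-18 J
kappa = sqrt(2 * m * (V0-E)) / h_bar
= sqrt(2 * 9.109e-31 * 1.0173e-18) / 1.055e-34
= 1.2904e+10 /m
2*kappa*L = 2 * 1.2904e+10 * 0.18e-9
= 4.6454
T = exp(-4.6454) = 9.606160e-03

9.606160e-03


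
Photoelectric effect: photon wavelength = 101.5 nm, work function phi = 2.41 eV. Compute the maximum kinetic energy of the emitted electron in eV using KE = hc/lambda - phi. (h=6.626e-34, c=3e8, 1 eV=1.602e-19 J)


E_photon = hc / lambda
= (6.626e-34)(3e8) / (101.5e-9)
= 1.9584e-18 J
= 12.2249 eV
KE = E_photon - phi
= 12.2249 - 2.41
= 9.8149 eV

9.8149


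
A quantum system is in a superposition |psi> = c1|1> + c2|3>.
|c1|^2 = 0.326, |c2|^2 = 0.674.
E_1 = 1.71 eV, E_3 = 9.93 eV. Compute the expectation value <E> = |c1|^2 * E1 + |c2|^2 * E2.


<E> = |c1|^2 * E1 + |c2|^2 * E2
= 0.326 * 1.71 + 0.674 * 9.93
= 0.5575 + 6.6928
= 7.2503 eV

7.2503


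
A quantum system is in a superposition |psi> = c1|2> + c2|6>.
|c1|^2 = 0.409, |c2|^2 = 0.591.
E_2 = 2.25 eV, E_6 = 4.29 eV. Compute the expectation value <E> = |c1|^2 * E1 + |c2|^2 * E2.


<E> = |c1|^2 * E1 + |c2|^2 * E2
= 0.409 * 2.25 + 0.591 * 4.29
= 0.9202 + 2.5354
= 3.4556 eV

3.4556


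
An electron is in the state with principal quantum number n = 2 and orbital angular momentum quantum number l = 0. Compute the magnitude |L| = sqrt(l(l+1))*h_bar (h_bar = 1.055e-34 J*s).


L = sqrt(l*(l+1)) * h_bar
= sqrt(0 * 1) * 1.055e-34
= sqrt(0) * 1.055e-34
= 0.0 * 1.055e-34
= 0.0000e+00 J*s

0.0000e+00


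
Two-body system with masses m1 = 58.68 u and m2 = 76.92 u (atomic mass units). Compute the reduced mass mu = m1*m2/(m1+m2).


mu = m1 * m2 / (m1 + m2)
= 58.68 * 76.92 / (58.68 + 76.92)
= 4513.6656 / 135.6
= 33.2866 u

33.2866


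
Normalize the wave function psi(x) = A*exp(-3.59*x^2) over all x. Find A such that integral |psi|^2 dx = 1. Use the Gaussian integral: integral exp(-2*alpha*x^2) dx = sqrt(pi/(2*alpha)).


integral |psi|^2 dx = A^2 * sqrt(pi/(2*alpha)) = 1
A^2 = sqrt(2*alpha/pi)
= sqrt(2 * 3.59 / pi)
= 1.511775
A = sqrt(1.511775)
= 1.2295

1.2295


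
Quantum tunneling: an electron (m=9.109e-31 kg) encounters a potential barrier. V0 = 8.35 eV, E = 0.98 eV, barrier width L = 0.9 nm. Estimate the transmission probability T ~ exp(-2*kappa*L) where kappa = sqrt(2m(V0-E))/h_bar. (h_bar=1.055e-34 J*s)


V0 - E = 7.37 eV = 1.1807e-18 J
kappa = sqrt(2 * m * (V0-E)) / h_bar
= sqrt(2 * 9.109e-31 * 1.1807e-18) / 1.055e-34
= 1.3902e+10 /m
2*kappa*L = 2 * 1.3902e+10 * 0.9e-9
= 25.0228
T = exp(-25.0228) = 1.357528e-11

1.357528e-11


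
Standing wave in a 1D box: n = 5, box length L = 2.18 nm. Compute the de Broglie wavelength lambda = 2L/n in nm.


lambda = 2L / n
= 2 * 2.18 / 5
= 4.36 / 5
= 0.872 nm

0.872


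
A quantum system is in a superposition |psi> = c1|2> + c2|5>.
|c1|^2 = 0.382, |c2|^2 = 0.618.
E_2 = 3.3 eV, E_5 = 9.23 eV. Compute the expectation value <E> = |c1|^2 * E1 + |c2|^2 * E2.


<E> = |c1|^2 * E1 + |c2|^2 * E2
= 0.382 * 3.3 + 0.618 * 9.23
= 1.2606 + 5.7041
= 6.9647 eV

6.9647


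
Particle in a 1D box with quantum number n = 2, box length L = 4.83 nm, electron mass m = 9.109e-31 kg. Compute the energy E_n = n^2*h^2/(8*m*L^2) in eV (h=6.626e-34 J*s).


E = n^2 * h^2 / (8 * m * L^2)
= 2^2 * (6.626e-34)^2 / (8 * 9.109e-31 * (4.83e-9)^2)
= 4 * 4.3904e-67 / (8 * 9.109e-31 * 2.3329e-17)
= 1.0330e-20 J
= 0.0645 eV

0.0645


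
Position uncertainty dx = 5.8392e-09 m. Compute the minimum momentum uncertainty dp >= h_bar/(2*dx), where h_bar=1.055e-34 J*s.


dp = h_bar / (2 * dx)
= 1.055e-34 / (2 * 5.8392e-09)
= 1.055e-34 / 1.1678e-08
= 9.0338e-27 kg*m/s

9.0338e-27


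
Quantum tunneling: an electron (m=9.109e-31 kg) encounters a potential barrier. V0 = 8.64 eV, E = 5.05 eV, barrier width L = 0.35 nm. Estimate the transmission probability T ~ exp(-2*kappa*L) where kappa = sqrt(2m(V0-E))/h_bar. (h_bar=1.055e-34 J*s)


V0 - E = 3.59 eV = 5.7512e-19 J
kappa = sqrt(2 * m * (V0-E)) / h_bar
= sqrt(2 * 9.109e-31 * 5.7512e-19) / 1.055e-34
= 9.7023e+09 /m
2*kappa*L = 2 * 9.7023e+09 * 0.35e-9
= 6.7916
T = exp(-6.7916) = 1.123130e-03

1.123130e-03


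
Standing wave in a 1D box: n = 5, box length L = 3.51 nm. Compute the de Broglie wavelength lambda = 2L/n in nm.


lambda = 2L / n
= 2 * 3.51 / 5
= 7.02 / 5
= 1.404 nm

1.404


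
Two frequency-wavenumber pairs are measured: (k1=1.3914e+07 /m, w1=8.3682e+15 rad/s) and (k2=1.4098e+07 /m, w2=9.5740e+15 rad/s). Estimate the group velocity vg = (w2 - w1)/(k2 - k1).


vg = (w2 - w1) / (k2 - k1)
= (9.5740e+15 - 8.3682e+15) / (1.4098e+07 - 1.3914e+07)
= 1.2058e+15 / 1.8400e+05
= 6.5533e+09 m/s

6.5533e+09


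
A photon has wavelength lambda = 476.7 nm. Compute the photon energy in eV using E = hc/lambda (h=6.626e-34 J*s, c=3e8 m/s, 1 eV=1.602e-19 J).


E = hc / lambda
= (6.626e-34)(3e8) / (476.7e-9)
= 1.9878e-25 / 4.7670e-07
= 4.1699e-19 J
Converting to eV: 4.1699e-19 / 1.602e-19
= 2.6029 eV

2.6029


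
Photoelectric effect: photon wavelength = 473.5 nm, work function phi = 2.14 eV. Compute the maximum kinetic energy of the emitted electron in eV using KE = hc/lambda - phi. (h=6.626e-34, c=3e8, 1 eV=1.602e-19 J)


E_photon = hc / lambda
= (6.626e-34)(3e8) / (473.5e-9)
= 4.1981e-19 J
= 2.6205 eV
KE = E_photon - phi
= 2.6205 - 2.14
= 0.4805 eV

0.4805


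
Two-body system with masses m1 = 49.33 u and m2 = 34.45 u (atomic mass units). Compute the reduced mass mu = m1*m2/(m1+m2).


mu = m1 * m2 / (m1 + m2)
= 49.33 * 34.45 / (49.33 + 34.45)
= 1699.4185 / 83.78
= 20.2843 u

20.2843


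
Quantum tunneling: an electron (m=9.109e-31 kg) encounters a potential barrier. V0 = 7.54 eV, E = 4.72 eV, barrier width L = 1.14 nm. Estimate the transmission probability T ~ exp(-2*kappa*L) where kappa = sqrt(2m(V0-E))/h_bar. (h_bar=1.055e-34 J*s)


V0 - E = 2.82 eV = 4.5176e-19 J
kappa = sqrt(2 * m * (V0-E)) / h_bar
= sqrt(2 * 9.109e-31 * 4.5176e-19) / 1.055e-34
= 8.5991e+09 /m
2*kappa*L = 2 * 8.5991e+09 * 1.14e-9
= 19.606
T = exp(-19.606) = 3.056548e-09

3.056548e-09


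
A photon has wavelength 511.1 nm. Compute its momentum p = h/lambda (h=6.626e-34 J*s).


p = h / lambda
= 6.626e-34 / (511.1e-9)
= 6.626e-34 / 5.1110e-07
= 1.2964e-27 kg*m/s

1.2964e-27


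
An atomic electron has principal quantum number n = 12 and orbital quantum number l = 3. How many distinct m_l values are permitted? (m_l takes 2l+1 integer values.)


m_l ranges from -l to +l in integer steps
So m_l goes from -3 to +3
Count = 2l + 1 = 2*3 + 1
= 7

7


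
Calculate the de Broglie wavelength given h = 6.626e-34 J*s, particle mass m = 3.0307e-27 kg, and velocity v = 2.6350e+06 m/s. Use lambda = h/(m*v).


lambda = h / (m * v)
= 6.626e-34 / (3.0307e-27 * 2.6350e+06)
= 6.626e-34 / 7.9859e-21
= 8.2971e-14 m

8.2971e-14


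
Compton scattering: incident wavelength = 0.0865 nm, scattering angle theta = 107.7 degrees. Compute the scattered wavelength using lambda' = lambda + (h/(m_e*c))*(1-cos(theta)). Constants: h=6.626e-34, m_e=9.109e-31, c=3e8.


Compton wavelength: h/(m_e*c) = 2.4247e-12 m
d_lambda = 2.4247e-12 * (1 - cos(107.7 deg))
= 2.4247e-12 * 1.304033
= 3.1619e-12 m = 0.003162 nm
lambda' = 0.0865 + 0.003162
= 0.089662 nm

0.089662
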